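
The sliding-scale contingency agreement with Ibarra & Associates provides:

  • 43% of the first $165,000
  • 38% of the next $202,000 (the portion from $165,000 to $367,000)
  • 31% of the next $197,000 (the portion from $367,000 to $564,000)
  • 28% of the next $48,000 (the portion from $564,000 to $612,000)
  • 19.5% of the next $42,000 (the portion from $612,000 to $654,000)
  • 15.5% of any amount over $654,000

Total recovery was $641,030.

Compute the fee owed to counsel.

$227,880.85

First $165,000 at 43% = $70,950.00
Next $202,000 at 38% = $76,760.00
Next $197,000 at 31% = $61,070.00
Next $48,000 at 28% = $13,440.00
Remaining $29,030 at 19.5% = $5,660.85
Fee: $70,950.00 + $76,760.00 + $61,070.00 + $13,440.00 + $5,660.85 = $227,880.85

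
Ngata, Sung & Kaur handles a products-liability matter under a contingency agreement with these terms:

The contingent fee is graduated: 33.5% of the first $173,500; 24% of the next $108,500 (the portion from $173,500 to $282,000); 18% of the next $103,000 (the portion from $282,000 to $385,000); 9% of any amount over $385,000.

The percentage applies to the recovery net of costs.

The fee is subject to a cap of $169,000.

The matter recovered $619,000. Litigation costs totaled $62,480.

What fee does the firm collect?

$118,139.30

Fee base (net of costs): $619,000 − $62,480 = $556,520
First $173,500 at 33.5% = $58,122.50
Next $108,500 at 24% = $26,040.00
Next $103,000 at 18% = $18,540.00
Remaining $171,520 at 9% = $15,436.80
Fee: $58,122.50 + $26,040.00 + $18,540.00 + $15,436.80 = $118,139.30
$118,139.30 is under the $169,000 cap.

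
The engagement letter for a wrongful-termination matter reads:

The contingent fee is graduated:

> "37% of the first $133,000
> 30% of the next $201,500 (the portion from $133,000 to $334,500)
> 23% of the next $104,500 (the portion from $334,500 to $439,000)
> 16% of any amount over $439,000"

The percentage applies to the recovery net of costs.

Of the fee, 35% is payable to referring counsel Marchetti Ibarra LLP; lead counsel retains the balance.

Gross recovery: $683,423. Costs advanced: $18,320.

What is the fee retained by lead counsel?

$110,416.46

Fee base (net of costs): $683,423 − $18,320 = $665,103
First $133,000 at 37% = $49,210.00
Next $201,500 at 30% = $60,450.00
Next $104,500 at 23% = $24,035.00
Remaining $226,103 at 16% = $36,176.48
Fee: $49,210.00 + $60,450.00 + $24,035.00 + $36,176.48 = $169,871.48
Referral share: 35% of $169,871.48 = $59,455.02; lead counsel retains $169,871.48 − $59,455.02 = $110,416.46.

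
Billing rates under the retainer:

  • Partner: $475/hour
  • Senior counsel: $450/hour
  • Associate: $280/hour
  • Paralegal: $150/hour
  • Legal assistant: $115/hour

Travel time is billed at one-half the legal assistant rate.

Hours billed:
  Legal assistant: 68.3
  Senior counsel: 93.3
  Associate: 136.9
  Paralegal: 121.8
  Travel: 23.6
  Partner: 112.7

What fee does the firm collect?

$161,331.00

Partner: 112.7 × $475 = $53,532.50
Senior counsel: 93.3 × $450 = $41,985.00
Associate: 136.9 × $280 = $38,332.00
Paralegal: 121.8 × $150 = $18,270.00
Legal assistant: 68.3 × $115 = $7,854.50
Subtotal: $53,532.50 + $41,985.00 + $38,332.00 + $18,270.00 + $7,854.50 = $159,974.00
Travel: 23.6 × ($115 ÷ 2) = 23.6 × $57.50 = $1,357.00
Total: $159,974.00 + $1,357.00 = $161,331.00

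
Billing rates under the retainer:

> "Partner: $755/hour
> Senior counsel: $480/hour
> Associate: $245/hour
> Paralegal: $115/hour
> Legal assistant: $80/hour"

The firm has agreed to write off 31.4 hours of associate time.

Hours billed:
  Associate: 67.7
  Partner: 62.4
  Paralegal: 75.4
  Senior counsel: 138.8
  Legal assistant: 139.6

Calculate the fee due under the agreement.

$142,468.50

Partner: 62.4 × $755 = $47,112.00
Senior counsel: 138.8 × $480 = $66,624.00
Associate: 67.7 × $245 = $16,586.50
Paralegal: 75.4 × $115 = $8,671.00
Legal assistant: 139.6 × $80 = $11,168.00
Subtotal: $150,161.50
Write-off: 31.4 × $245 = $7,693.00
Total: $150,161.50 − $7,693.00 = $142,468.50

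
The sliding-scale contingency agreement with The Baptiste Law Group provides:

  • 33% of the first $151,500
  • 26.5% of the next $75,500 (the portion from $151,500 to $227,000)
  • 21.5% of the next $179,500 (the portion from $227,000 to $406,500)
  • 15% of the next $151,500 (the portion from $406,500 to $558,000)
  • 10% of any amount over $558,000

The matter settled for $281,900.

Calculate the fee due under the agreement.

$81,806.00

First $151,500 at 33% = $49,995.00
Next $75,500 at 26.5% = $20,007.50
Remaining $54,900 at 21.5% = $11,803.50
Fee: $49,995.00 + $20,007.50 + $11,803.50 = $81,806.00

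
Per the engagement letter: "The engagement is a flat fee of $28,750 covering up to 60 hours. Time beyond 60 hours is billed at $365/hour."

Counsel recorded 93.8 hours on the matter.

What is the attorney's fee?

Flat fee: $28,750.00
Excess hours: 93.8 − 60 = 33.8
Overrun: 33.8 × $365 = $12,337.00
Total: $28,750.00 + $12,337.00 = $41,087.00

$41,087.00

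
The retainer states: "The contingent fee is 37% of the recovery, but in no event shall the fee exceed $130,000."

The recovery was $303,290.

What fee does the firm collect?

$112,217.30

37% of $303,290 = $112,217.30
That is under the $130,000 cap.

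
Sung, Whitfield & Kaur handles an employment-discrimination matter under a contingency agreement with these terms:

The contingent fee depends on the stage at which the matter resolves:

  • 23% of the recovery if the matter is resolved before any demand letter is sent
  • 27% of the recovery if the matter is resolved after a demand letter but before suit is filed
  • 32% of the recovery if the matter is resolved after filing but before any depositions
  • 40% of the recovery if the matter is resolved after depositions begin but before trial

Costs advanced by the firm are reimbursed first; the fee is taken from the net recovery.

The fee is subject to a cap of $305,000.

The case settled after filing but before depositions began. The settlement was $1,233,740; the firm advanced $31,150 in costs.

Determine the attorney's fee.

Fee base (net of costs): $1,233,740 − $31,150 = $1,202,590
The matter settled after filing but before depositions began, so the 32% rate applies.
$1,202,590 × 32% = $384,828.80
$384,828.80 exceeds the $305,000 cap, so the fee is capped at $305,000.00.

$305,000.00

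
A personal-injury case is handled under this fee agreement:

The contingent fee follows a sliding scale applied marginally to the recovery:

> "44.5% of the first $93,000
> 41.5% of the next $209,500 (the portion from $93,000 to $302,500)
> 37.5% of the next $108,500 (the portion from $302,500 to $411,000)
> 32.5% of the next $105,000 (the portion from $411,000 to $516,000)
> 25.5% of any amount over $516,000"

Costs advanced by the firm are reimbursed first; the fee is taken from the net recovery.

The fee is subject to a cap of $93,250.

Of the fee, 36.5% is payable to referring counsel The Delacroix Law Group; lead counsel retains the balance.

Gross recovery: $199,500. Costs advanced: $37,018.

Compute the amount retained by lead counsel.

$44,589.72

Fee base (net of costs): $199,500 − $37,018 = $162,482
First $93,000 at 44.5% = $41,385.00
Remaining $69,482 at 41.5% = $28,835.03
Fee: $41,385.00 + $28,835.03 = $70,220.03
$70,220.03 is under the $93,250 cap.
Referral share: 36.5% of $70,220.03 = $25,630.31; lead counsel retains $70,220.03 − $25,630.31 = $44,589.72.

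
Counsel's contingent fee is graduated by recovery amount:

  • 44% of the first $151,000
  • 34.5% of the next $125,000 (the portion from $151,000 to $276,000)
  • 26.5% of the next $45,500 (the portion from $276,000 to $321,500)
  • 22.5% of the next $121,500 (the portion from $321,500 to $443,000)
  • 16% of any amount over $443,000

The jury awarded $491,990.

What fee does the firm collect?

$156,798.40

First $151,000 at 44% = $66,440.00
Next $125,000 at 34.5% = $43,125.00
Next $45,500 at 26.5% = $12,057.50
Next $121,500 at 22.5% = $27,337.50
Remaining $48,990 at 16% = $7,838.40
Fee: $66,440.00 + $43,125.00 + $12,057.50 + $27,337.50 + $7,838.40 = $156,798.40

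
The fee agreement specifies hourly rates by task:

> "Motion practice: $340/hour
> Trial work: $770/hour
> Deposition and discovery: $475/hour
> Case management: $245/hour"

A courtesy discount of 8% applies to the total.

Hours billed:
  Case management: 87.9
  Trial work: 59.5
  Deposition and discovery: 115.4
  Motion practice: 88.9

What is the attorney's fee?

Motion practice: 88.9 × $340 = $30,226.00
Trial work: 59.5 × $770 = $45,815.00
Deposition and discovery: 115.4 × $475 = $54,815.00
Case management: 87.9 × $245 = $21,535.50
Subtotal: $152,391.50
Less 8% discount: −$12,191.32
Total: $152,391.50 − $12,191.32 = $140,200.18

$140,200.18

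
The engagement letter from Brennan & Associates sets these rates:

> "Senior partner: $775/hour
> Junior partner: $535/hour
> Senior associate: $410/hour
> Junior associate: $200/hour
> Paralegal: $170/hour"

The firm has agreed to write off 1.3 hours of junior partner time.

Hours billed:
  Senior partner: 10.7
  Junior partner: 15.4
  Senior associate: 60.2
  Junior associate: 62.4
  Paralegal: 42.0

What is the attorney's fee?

Senior partner: 10.7 × $775 = $8,292.50
Junior partner: 15.4 × $535 = $8,239.00
Senior associate: 60.2 × $410 = $24,682.00
Junior associate: 62.4 × $200 = $12,480.00
Paralegal: 42.0 × $170 = $7,140.00
Subtotal: $60,833.50
Write-off: 1.3 × $535 = $695.50
Total: $60,833.50 − $695.50 = $60,138.00

$60,138.00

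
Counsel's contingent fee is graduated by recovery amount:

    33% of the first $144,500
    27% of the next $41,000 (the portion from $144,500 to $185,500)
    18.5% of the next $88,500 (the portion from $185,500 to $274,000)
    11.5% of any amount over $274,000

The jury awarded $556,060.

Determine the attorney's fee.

First $144,500 at 33% = $47,685.00
Next $41,000 at 27% = $11,070.00
Next $88,500 at 18.5% = $16,372.50
Remaining $282,060 at 11.5% = $32,436.90
Fee: $47,685.00 + $11,070.00 + $16,372.50 + $32,436.90 = $107,564.40

$107,564.40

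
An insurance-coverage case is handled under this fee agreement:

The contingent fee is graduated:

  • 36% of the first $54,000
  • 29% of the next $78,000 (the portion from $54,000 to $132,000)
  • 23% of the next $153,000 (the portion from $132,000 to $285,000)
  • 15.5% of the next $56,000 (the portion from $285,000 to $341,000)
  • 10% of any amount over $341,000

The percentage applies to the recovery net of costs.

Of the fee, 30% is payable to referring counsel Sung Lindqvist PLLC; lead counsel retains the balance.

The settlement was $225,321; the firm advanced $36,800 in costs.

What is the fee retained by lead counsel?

Fee base (net of costs): $225,321 − $36,800 = $188,521
First $54,000 at 36% = $19,440.00
Next $78,000 at 29% = $22,620.00
Remaining $56,521 at 23% = $12,999.83
Fee: $19,440.00 + $22,620.00 + $12,999.83 = $55,059.83
Referral share: 30% of $55,059.83 = $16,517.95; lead counsel retains $55,059.83 − $16,517.95 = $38,541.88.

$38,541.88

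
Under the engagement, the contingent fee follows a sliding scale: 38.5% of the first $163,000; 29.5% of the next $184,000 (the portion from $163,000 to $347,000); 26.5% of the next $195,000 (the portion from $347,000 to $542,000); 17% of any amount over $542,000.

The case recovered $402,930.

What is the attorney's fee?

First $163,000 at 38.5% = $62,755.00
Next $184,000 at 29.5% = $54,280.00
Remaining $55,930 at 26.5% = $14,821.45
Fee: $62,755.00 + $54,280.00 + $14,821.45 = $131,856.45

$131,856.45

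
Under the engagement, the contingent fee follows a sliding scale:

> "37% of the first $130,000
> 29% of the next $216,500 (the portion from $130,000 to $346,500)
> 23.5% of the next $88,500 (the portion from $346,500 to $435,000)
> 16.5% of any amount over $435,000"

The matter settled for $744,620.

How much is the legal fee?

First $130,000 at 37% = $48,100.00
Next $216,500 at 29% = $62,785.00
Next $88,500 at 23.5% = $20,797.50
Remaining $309,620 at 16.5% = $51,087.30
Fee: $48,100.00 + $62,785.00 + $20,797.50 + $51,087.30 = $182,769.80

$182,769.80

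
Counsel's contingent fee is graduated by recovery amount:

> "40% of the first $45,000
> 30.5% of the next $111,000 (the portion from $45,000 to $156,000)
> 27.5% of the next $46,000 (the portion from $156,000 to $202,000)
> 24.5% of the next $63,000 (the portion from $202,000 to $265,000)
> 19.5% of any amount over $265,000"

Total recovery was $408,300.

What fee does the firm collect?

$107,883.50

First $45,000 at 40% = $18,000.00
Next $111,000 at 30.5% = $33,855.00
Next $46,000 at 27.5% = $12,650.00
Next $63,000 at 24.5% = $15,435.00
Remaining $143,300 at 19.5% = $27,943.50
Fee: $18,000.00 + $33,855.00 + $12,650.00 + $15,435.00 + $27,943.50 = $107,883.50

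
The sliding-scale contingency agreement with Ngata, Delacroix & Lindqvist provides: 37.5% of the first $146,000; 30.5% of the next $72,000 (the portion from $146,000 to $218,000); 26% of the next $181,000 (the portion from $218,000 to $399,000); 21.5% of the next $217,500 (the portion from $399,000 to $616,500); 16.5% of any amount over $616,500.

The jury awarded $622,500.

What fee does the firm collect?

First $146,000 at 37.5% = $54,750.00
Next $72,000 at 30.5% = $21,960.00
Next $181,000 at 26% = $47,060.00
Next $217,500 at 21.5% = $46,762.50
Remaining $6,000 at 16.5% = $990.00
Fee: $54,750.00 + $21,960.00 + $47,060.00 + $46,762.50 + $990.00 = $171,522.50

$171,522.50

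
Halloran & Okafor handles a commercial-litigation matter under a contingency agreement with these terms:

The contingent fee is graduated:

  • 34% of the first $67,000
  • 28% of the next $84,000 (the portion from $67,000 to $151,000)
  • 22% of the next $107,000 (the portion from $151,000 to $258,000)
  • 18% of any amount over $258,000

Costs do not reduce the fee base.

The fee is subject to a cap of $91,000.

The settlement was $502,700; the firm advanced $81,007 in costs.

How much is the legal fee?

$91,000.00

Fee base is the gross recovery, $502,700; costs are reimbursed separately.
First $67,000 at 34% = $22,780.00
Next $84,000 at 28% = $23,520.00
Next $107,000 at 22% = $23,540.00
Remaining $244,700 at 18% = $44,046.00
Fee: $22,780.00 + $23,520.00 + $23,540.00 + $44,046.00 = $113,886.00
$113,886.00 exceeds the $91,000 cap, so the fee is capped at $91,000.00.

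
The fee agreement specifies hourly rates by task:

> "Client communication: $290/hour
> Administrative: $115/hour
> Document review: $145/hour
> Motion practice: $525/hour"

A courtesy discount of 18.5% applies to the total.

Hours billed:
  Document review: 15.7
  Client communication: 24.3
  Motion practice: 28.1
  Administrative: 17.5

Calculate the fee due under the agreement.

$21,262.13

Client communication: 24.3 × $290 = $7,047.00
Administrative: 17.5 × $115 = $2,012.50
Document review: 15.7 × $145 = $2,276.50
Motion practice: 28.1 × $525 = $14,752.50
Subtotal: $26,088.50
Less 18.5% discount: −$4,826.37
Total: $26,088.50 − $4,826.37 = $21,262.13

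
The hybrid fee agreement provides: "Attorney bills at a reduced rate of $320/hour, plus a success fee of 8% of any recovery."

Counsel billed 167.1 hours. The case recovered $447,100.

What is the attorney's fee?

$89,240.00

Hourly: 167.1 × $320 = $53,472.00
Success fee: 8% of $447,100 = $35,768.00
Total: $53,472.00 + $35,768.00 = $89,240.00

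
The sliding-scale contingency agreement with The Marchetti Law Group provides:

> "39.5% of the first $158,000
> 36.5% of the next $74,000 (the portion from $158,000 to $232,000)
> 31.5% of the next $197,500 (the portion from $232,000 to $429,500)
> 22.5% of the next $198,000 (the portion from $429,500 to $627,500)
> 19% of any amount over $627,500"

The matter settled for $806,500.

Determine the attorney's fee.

First $158,000 at 39.5% = $62,410.00
Next $74,000 at 36.5% = $27,010.00
Next $197,500 at 31.5% = $62,212.50
Next $198,000 at 22.5% = $44,550.00
Remaining $179,000 at 19% = $34,010.00
Fee: $62,410.00 + $27,010.00 + $62,212.50 + $44,550.00 + $34,010.00 = $230,192.50

$230,192.50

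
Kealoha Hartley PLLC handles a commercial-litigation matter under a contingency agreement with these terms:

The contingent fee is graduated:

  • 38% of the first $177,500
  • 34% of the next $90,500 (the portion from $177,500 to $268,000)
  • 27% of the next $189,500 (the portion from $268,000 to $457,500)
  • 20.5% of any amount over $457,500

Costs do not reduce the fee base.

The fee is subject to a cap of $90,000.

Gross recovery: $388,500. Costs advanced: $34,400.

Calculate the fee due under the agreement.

Fee base is the gross recovery, $388,500; costs are reimbursed separately.
First $177,500 at 38% = $67,450.00
Next $90,500 at 34% = $30,770.00
Remaining $120,500 at 27% = $32,535.00
Fee: $67,450.00 + $30,770.00 + $32,535.00 = $130,755.00
$130,755.00 exceeds the $90,000 cap, so the fee is capped at $90,000.00.

$90,000.00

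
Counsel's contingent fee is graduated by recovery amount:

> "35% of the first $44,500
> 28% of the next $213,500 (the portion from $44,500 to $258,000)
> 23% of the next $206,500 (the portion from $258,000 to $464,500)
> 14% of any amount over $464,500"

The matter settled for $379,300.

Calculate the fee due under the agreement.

$103,254.00

First $44,500 at 35% = $15,575.00
Next $213,500 at 28% = $59,780.00
Remaining $121,300 at 23% = $27,899.00
Fee: $15,575.00 + $59,780.00 + $27,899.00 = $103,254.00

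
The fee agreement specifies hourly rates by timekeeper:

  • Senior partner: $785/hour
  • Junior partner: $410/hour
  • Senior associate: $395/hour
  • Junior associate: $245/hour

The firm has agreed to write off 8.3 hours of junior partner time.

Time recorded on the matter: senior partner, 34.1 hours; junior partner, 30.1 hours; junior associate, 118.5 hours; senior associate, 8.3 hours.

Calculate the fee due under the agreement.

$68,017.50

Senior partner: 34.1 × $785 = $26,768.50
Junior partner: 30.1 × $410 = $12,341.00
Senior associate: 8.3 × $395 = $3,278.50
Junior associate: 118.5 × $245 = $29,032.50
Subtotal: $71,420.50
Write-off: 8.3 × $410 = $3,403.00
Total: $71,420.50 − $3,403.00 = $68,017.50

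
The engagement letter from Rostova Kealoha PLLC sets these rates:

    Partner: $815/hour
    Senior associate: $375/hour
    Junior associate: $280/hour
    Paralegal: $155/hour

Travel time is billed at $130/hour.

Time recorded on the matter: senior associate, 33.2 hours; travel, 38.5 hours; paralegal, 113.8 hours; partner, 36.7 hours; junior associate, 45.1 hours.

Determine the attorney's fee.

$77,632.50

Partner: 36.7 × $815 = $29,910.50
Senior associate: 33.2 × $375 = $12,450.00
Junior associate: 45.1 × $280 = $12,628.00
Paralegal: 113.8 × $155 = $17,639.00
Subtotal: $29,910.50 + $12,450.00 + $12,628.00 + $17,639.00 = $72,627.50
Travel: 38.5 × $130 = $5,005.00
Total: $72,627.50 + $5,005.00 = $77,632.50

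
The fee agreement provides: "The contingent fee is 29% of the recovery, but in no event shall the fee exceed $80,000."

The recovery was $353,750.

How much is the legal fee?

29% of $353,750 = $102,587.50
That exceeds the $80,000 cap, so the fee is capped at $80,000.

$80,000.00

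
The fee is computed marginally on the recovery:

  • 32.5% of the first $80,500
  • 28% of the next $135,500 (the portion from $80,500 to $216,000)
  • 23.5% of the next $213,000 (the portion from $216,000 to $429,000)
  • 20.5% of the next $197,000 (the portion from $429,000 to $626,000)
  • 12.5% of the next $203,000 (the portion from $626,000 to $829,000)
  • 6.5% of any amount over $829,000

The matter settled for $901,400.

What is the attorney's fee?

$184,623.50

First $80,500 at 32.5% = $26,162.50
Next $135,500 at 28% = $37,940.00
Next $213,000 at 23.5% = $50,055.00
Next $197,000 at 20.5% = $40,385.00
Next $203,000 at 12.5% = $25,375.00
Remaining $72,400 at 6.5% = $4,706.00
Fee: $26,162.50 + $37,940.00 + $50,055.00 + $40,385.00 + $25,375.00 + $4,706.00 = $184,623.50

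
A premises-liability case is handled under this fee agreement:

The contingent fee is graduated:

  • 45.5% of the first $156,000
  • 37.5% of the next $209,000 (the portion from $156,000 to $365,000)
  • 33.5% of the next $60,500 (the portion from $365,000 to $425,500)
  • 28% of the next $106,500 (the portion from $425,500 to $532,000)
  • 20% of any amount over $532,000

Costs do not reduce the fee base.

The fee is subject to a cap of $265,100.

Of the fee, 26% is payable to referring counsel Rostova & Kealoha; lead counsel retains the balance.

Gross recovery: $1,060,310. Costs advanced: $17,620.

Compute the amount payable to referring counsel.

$68,926.00

Fee base is the gross recovery, $1,060,310; costs are reimbursed separately.
First $156,000 at 45.5% = $70,980.00
Next $209,000 at 37.5% = $78,375.00
Next $60,500 at 33.5% = $20,267.50
Next $106,500 at 28% = $29,820.00
Remaining $528,310 at 20% = $105,662.00
Fee: $70,980.00 + $78,375.00 + $20,267.50 + $29,820.00 + $105,662.00 = $305,104.50
$305,104.50 exceeds the $265,100 cap, so the fee is capped at $265,100.00.
Referral share: 26% of $265,100.00 = $68,926.00; lead counsel retains $265,100.00 − $68,926.00 = $196,174.00.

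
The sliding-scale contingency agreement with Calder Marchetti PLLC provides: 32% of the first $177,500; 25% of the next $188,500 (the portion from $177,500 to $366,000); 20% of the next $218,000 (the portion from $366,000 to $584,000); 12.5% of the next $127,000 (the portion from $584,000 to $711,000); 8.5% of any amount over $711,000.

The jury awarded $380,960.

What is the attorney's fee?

$106,917.00

First $177,500 at 32% = $56,800.00
Next $188,500 at 25% = $47,125.00
Remaining $14,960 at 20% = $2,992.00
Fee: $56,800.00 + $47,125.00 + $2,992.00 = $106,917.00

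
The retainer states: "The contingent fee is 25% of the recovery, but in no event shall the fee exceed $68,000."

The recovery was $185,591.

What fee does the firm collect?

$46,397.75

25% of $185,591 = $46,397.75
That is under the $68,000 cap.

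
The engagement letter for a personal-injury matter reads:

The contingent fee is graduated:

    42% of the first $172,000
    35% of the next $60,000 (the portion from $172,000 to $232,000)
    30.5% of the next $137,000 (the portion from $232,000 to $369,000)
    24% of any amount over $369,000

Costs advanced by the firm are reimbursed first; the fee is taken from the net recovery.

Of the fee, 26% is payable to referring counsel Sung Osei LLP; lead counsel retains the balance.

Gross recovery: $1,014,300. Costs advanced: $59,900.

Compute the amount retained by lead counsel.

Fee base (net of costs): $1,014,300 − $59,900 = $954,400
First $172,000 at 42% = $72,240.00
Next $60,000 at 35% = $21,000.00
Next $137,000 at 30.5% = $41,785.00
Remaining $585,400 at 24% = $140,496.00
Fee: $72,240.00 + $21,000.00 + $41,785.00 + $140,496.00 = $275,521.00
Referral share: 26% of $275,521.00 = $71,635.46; lead counsel retains $275,521.00 − $71,635.46 = $203,885.54.

$203,885.54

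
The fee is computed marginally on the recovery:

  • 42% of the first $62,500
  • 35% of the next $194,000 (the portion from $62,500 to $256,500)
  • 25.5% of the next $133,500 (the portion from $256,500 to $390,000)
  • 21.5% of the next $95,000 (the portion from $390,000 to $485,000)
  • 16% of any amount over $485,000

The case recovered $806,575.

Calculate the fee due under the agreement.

First $62,500 at 42% = $26,250.00
Next $194,000 at 35% = $67,900.00
Next $133,500 at 25.5% = $34,042.50
Next $95,000 at 21.5% = $20,425.00
Remaining $321,575 at 16% = $51,452.00
Fee: $26,250.00 + $67,900.00 + $34,042.50 + $20,425.00 + $51,452.00 = $200,069.50

$200,069.50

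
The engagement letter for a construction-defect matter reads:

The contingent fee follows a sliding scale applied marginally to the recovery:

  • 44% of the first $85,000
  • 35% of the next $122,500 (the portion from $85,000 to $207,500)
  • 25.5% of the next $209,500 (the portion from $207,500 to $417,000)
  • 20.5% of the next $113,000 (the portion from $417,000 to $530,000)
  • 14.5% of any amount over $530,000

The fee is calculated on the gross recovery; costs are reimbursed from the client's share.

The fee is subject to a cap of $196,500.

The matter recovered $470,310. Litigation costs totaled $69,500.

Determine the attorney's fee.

Fee base is the gross recovery, $470,310; costs are reimbursed separately.
First $85,000 at 44% = $37,400.00
Next $122,500 at 35% = $42,875.00
Next $209,500 at 25.5% = $53,422.50
Remaining $53,310 at 20.5% = $10,928.55
Fee: $37,400.00 + $42,875.00 + $53,422.50 + $10,928.55 = $144,626.05
$144,626.05 is under the $196,500 cap.

$144,626.05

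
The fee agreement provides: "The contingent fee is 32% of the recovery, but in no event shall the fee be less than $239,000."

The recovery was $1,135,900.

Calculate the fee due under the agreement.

32% of $1,135,900 = $363,488.00
That exceeds the $239,000 minimum.

$363,488.00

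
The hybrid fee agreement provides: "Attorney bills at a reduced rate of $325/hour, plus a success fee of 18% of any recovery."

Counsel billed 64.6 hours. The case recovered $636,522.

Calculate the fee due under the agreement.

Hourly: 64.6 × $325 = $20,995.00
Success fee: 18% of $636,522 = $114,573.96
Total: $20,995.00 + $114,573.96 = $135,568.96

$135,568.96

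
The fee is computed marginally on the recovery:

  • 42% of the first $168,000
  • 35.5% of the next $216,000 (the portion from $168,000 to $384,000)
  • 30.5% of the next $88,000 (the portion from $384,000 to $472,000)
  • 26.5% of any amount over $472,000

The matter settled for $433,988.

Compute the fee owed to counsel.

First $168,000 at 42% = $70,560.00
Next $216,000 at 35.5% = $76,680.00
Remaining $49,988 at 30.5% = $15,246.34
Fee: $70,560.00 + $76,680.00 + $15,246.34 = $162,486.34

$162,486.34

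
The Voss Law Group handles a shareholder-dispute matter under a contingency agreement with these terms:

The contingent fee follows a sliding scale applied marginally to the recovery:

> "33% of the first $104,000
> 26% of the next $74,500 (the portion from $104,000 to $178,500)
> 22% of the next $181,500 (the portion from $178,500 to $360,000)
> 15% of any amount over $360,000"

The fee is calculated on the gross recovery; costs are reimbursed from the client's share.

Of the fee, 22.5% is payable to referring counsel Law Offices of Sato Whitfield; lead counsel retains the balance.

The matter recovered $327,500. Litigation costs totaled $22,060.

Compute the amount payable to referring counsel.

Fee base is the gross recovery, $327,500; costs are reimbursed separately.
First $104,000 at 33% = $34,320.00
Next $74,500 at 26% = $19,370.00
Remaining $149,000 at 22% = $32,780.00
Fee: $34,320.00 + $19,370.00 + $32,780.00 = $86,470.00
Referral share: 22.5% of $86,470.00 = $19,455.75; lead counsel retains $86,470.00 − $19,455.75 = $67,014.25.

$19,455.75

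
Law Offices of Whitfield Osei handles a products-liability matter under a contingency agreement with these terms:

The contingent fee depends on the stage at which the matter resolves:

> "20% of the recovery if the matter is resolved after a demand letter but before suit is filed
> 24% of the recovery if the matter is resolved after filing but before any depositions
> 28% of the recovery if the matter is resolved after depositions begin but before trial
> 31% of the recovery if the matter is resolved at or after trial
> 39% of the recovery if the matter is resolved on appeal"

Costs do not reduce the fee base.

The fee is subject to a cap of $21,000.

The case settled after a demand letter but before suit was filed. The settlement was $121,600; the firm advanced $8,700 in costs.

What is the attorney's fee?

$21,000.00

Fee base is the gross recovery, $121,600; costs are reimbursed separately.
The matter settled after a demand letter but before suit was filed, so the 20% rate applies.
$121,600 × 20% = $24,320.00
$24,320.00 exceeds the $21,000 cap, so the fee is capped at $21,000.00.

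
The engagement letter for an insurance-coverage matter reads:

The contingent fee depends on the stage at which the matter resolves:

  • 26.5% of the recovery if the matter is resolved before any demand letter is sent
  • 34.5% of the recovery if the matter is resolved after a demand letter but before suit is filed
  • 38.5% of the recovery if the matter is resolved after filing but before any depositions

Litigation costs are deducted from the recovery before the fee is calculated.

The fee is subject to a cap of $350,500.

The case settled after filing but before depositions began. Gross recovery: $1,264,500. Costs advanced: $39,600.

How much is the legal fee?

Fee base (net of costs): $1,264,500 − $39,600 = $1,224,900
The matter settled after filing but before depositions began, so the 38.5% rate applies.
$1,224,900 × 38.5% = $471,586.50
$471,586.50 exceeds the $350,500 cap, so the fee is capped at $350,500.00.

$350,500.00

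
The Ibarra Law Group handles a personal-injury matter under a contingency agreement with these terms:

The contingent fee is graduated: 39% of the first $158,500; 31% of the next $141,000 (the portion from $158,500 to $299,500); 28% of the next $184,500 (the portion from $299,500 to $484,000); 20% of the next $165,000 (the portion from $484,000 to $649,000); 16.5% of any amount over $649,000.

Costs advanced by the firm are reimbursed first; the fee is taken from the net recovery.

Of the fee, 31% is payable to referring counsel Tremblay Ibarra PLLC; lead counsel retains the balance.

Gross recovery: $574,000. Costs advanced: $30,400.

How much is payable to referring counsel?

$52,422.55

Fee base (net of costs): $574,000 − $30,400 = $543,600
First $158,500 at 39% = $61,815.00
Next $141,000 at 31% = $43,710.00
Next $184,500 at 28% = $51,660.00
Remaining $59,600 at 20% = $11,920.00
Fee: $61,815.00 + $43,710.00 + $51,660.00 + $11,920.00 = $169,105.00
Referral share: 31% of $169,105.00 = $52,422.55; lead counsel retains $169,105.00 − $52,422.55 = $116,682.45.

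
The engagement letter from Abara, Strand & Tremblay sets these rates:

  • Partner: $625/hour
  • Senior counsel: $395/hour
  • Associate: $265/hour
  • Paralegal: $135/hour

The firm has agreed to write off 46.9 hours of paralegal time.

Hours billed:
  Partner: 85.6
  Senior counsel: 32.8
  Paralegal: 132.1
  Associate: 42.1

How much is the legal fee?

Partner: 85.6 × $625 = $53,500.00
Senior counsel: 32.8 × $395 = $12,956.00
Associate: 42.1 × $265 = $11,156.50
Paralegal: 132.1 × $135 = $17,833.50
Subtotal: $95,446.00
Write-off: 46.9 × $135 = $6,331.50
Total: $95,446.00 − $6,331.50 = $89,114.50

$89,114.50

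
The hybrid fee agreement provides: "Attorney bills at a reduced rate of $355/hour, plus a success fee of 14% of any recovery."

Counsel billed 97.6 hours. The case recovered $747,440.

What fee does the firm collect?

$139,289.60

Hourly: 97.6 × $355 = $34,648.00
Success fee: 14% of $747,440 = $104,641.60
Total: $34,648.00 + $104,641.60 = $139,289.60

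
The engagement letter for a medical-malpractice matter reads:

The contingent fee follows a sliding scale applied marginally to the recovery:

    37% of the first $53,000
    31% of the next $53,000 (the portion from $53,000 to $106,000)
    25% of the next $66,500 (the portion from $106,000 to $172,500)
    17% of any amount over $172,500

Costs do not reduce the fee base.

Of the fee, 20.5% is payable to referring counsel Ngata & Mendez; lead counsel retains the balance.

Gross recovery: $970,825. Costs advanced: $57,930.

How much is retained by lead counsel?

$149,762.30

Fee base is the gross recovery, $970,825; costs are reimbursed separately.
First $53,000 at 37% = $19,610.00
Next $53,000 at 31% = $16,430.00
Next $66,500 at 25% = $16,625.00
Remaining $798,325 at 17% = $135,715.25
Fee: $19,610.00 + $16,430.00 + $16,625.00 + $135,715.25 = $188,380.25
Referral share: 20.5% of $188,380.25 = $38,617.95; lead counsel retains $188,380.25 − $38,617.95 = $149,762.30.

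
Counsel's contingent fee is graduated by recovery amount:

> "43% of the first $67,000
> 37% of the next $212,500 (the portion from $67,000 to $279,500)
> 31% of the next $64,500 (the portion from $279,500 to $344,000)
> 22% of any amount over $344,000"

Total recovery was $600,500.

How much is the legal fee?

First $67,000 at 43% = $28,810.00
Next $212,500 at 37% = $78,625.00
Next $64,500 at 31% = $19,995.00
Remaining $256,500 at 22% = $56,430.00
Fee: $28,810.00 + $78,625.00 + $19,995.00 + $56,430.00 = $183,860.00

$183,860.00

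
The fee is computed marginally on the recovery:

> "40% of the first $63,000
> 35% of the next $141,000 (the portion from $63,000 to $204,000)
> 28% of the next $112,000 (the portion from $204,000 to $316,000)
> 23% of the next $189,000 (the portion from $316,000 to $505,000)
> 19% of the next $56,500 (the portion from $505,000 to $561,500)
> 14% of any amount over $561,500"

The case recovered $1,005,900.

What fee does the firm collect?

$222,331.00

First $63,000 at 40% = $25,200.00
Next $141,000 at 35% = $49,350.00
Next $112,000 at 28% = $31,360.00
Next $189,000 at 23% = $43,470.00
Next $56,500 at 19% = $10,735.00
Remaining $444,400 at 14% = $62,216.00
Fee: $25,200.00 + $49,350.00 + $31,360.00 + $43,470.00 + $10,735.00 + $62,216.00 = $222,331.00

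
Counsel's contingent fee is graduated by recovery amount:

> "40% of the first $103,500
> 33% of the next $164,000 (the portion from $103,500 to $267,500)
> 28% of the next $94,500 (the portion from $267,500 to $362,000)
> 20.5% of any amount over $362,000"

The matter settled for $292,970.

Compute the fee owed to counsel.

$102,651.60

First $103,500 at 40% = $41,400.00
Next $164,000 at 33% = $54,120.00
Remaining $25,470 at 28% = $7,131.60
Fee: $41,400.00 + $54,120.00 + $7,131.60 = $102,651.60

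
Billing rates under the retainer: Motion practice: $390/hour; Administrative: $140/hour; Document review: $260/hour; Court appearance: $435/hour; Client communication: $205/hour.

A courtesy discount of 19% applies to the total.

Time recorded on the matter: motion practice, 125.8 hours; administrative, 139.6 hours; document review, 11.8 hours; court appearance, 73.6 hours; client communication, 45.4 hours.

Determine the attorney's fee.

$91,527.57

Motion practice: 125.8 × $390 = $49,062.00
Administrative: 139.6 × $140 = $19,544.00
Document review: 11.8 × $260 = $3,068.00
Court appearance: 73.6 × $435 = $32,016.00
Client communication: 45.4 × $205 = $9,307.00
Subtotal: $112,997.00
Less 19% discount: −$21,469.43
Total: $112,997.00 − $21,469.43 = $91,527.57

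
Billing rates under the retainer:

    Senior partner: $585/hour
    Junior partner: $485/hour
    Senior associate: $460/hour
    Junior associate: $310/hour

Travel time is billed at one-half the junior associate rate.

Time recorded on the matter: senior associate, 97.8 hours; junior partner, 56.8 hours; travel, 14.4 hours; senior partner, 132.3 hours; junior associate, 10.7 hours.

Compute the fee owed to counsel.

Senior partner: 132.3 × $585 = $77,395.50
Junior partner: 56.8 × $485 = $27,548.00
Senior associate: 97.8 × $460 = $44,988.00
Junior associate: 10.7 × $310 = $3,317.00
Subtotal: $77,395.50 + $27,548.00 + $44,988.00 + $3,317.00 = $153,248.50
Travel: 14.4 × ($310 ÷ 2) = 14.4 × $155.00 = $2,232.00
Total: $153,248.50 + $2,232.00 = $155,480.50

$155,480.50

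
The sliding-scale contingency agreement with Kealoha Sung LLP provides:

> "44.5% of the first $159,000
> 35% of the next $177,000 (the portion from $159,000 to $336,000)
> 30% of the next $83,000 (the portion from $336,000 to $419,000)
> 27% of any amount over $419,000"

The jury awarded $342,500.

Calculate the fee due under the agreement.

$134,655.00

First $159,000 at 44.5% = $70,755.00
Next $177,000 at 35% = $61,950.00
Remaining $6,500 at 30% = $1,950.00
Fee: $70,755.00 + $61,950.00 + $1,950.00 = $134,655.00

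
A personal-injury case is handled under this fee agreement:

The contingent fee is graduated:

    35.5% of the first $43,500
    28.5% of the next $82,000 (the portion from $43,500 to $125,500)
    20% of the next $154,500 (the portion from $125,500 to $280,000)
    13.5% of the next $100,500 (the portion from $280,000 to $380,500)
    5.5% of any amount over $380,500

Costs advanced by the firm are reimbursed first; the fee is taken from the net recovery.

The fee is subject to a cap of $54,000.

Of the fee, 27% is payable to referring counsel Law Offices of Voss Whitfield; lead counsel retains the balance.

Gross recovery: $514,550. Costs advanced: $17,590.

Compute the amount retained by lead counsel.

Fee base (net of costs): $514,550 − $17,590 = $496,960
First $43,500 at 35.5% = $15,442.50
Next $82,000 at 28.5% = $23,370.00
Next $154,500 at 20% = $30,900.00
Next $100,500 at 13.5% = $13,567.50
Remaining $116,460 at 5.5% = $6,405.30
Fee: $15,442.50 + $23,370.00 + $30,900.00 + $13,567.50 + $6,405.30 = $89,685.30
$89,685.30 exceeds the $54,000 cap, so the fee is capped at $54,000.00.
Referral share: 27% of $54,000.00 = $14,580.00; lead counsel retains $54,000.00 − $14,580.00 = $39,420.00.

$39,420.00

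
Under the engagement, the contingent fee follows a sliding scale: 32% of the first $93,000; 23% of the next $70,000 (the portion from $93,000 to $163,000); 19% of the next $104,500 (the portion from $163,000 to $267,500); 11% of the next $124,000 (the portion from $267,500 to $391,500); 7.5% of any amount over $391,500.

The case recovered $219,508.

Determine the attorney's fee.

First $93,000 at 32% = $29,760.00
Next $70,000 at 23% = $16,100.00
Remaining $56,508 at 19% = $10,736.52
Fee: $29,760.00 + $16,100.00 + $10,736.52 = $56,596.52

$56,596.52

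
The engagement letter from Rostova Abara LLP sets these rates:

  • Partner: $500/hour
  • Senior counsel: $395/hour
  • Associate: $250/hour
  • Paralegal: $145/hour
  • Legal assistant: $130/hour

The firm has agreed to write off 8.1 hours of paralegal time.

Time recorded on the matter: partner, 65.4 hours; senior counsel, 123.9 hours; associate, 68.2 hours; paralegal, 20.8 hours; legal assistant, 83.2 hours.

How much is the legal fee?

$111,348.00

Partner: 65.4 × $500 = $32,700.00
Senior counsel: 123.9 × $395 = $48,940.50
Associate: 68.2 × $250 = $17,050.00
Paralegal: 20.8 × $145 = $3,016.00
Legal assistant: 83.2 × $130 = $10,816.00
Subtotal: $112,522.50
Write-off: 8.1 × $145 = $1,174.50
Total: $112,522.50 − $1,174.50 = $111,348.00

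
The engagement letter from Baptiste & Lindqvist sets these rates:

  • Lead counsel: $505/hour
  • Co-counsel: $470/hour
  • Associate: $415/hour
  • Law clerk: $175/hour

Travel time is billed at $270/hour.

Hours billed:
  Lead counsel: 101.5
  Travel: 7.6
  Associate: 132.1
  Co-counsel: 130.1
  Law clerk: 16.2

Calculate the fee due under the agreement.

Lead counsel: 101.5 × $505 = $51,257.50
Co-counsel: 130.1 × $470 = $61,147.00
Associate: 132.1 × $415 = $54,821.50
Law clerk: 16.2 × $175 = $2,835.00
Subtotal: $51,257.50 + $61,147.00 + $54,821.50 + $2,835.00 = $170,061.00
Travel: 7.6 × $270 = $2,052.00
Total: $170,061.00 + $2,052.00 = $172,113.00

$172,113.00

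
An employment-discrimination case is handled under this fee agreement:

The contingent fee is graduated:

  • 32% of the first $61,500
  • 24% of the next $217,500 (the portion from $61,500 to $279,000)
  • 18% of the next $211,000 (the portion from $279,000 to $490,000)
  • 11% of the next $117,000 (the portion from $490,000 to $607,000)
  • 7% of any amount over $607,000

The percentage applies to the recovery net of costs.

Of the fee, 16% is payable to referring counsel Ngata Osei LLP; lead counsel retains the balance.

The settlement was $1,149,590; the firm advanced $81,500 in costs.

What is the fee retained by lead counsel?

$130,205.29

Fee base (net of costs): $1,149,590 − $81,500 = $1,068,090
First $61,500 at 32% = $19,680.00
Next $217,500 at 24% = $52,200.00
Next $211,000 at 18% = $37,980.00
Next $117,000 at 11% = $12,870.00
Remaining $461,090 at 7% = $32,276.30
Fee: $19,680.00 + $52,200.00 + $37,980.00 + $12,870.00 + $32,276.30 = $155,006.30
Referral share: 16% of $155,006.30 = $24,801.01; lead counsel retains $155,006.30 − $24,801.01 = $130,205.29.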